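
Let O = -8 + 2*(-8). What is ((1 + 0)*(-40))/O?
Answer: 5/3 ≈ 1.6667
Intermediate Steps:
O = -24 (O = -8 - 16 = -24)
((1 + 0)*(-40))/O = ((1 + 0)*(-40))/(-24) = (1*(-40))*(-1/24) = -40*(-1/24) = 5/3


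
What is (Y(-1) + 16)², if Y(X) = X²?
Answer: 289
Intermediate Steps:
(Y(-1) + 16)² = ((-1)² + 16)² = (1 + 16)² = 17² = 289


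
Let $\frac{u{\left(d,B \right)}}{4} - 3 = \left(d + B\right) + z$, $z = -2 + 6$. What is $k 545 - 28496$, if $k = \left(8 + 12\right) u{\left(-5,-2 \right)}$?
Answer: $-28496$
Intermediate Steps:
$z = 4$
$u{\left(d,B \right)} = 28 + 4 B + 4 d$ ($u{\left(d,B \right)} = 12 + 4 \left(\left(d + B\right) + 4\right) = 12 + 4 \left(\left(B + d\right) + 4\right) = 12 + 4 \left(4 + B + d\right) = 12 + \left(16 + 4 B + 4 d\right) = 28 + 4 B + 4 d$)
$k = 0$ ($k = \left(8 + 12\right) \left(28 + 4 \left(-2\right) + 4 \left(-5\right)\right) = 20 \left(28 - 8 - 20\right) = 20 \cdot 0 = 0$)
$k 545 - 28496 = 0 \cdot 545 - 28496 = 0 - 28496 = -28496$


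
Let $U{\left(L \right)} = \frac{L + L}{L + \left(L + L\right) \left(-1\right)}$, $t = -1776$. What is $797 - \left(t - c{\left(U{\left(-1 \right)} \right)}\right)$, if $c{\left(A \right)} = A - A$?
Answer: $2573$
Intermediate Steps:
$U{\left(L \right)} = -2$ ($U{\left(L \right)} = \frac{2 L}{L + 2 L \left(-1\right)} = \frac{2 L}{L - 2 L} = \frac{2 L}{\left(-1\right) L} = 2 L \left(- \frac{1}{L}\right) = -2$)
$c{\left(A \right)} = 0$
$797 - \left(t - c{\left(U{\left(-1 \right)} \right)}\right) = 797 + \left(0 - -1776\right) = 797 + \left(0 + 1776\right) = 797 + 1776 = 2573$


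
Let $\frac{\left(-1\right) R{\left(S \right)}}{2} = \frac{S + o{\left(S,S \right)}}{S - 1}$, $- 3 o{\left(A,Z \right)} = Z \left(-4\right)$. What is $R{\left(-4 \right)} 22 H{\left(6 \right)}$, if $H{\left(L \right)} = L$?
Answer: $- \frac{2464}{5} \approx -492.8$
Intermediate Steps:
$o{\left(A,Z \right)} = \frac{4 Z}{3}$ ($o{\left(A,Z \right)} = - \frac{Z \left(-4\right)}{3} = - \frac{\left(-4\right) Z}{3} = \frac{4 Z}{3}$)
$R{\left(S \right)} = - \frac{14 S}{3 \left(-1 + S\right)}$ ($R{\left(S \right)} = - 2 \frac{S + \frac{4 S}{3}}{S - 1} = - 2 \frac{\frac{7}{3} S}{-1 + S} = - 2 \frac{7 S}{3 \left(-1 + S\right)} = - \frac{14 S}{3 \left(-1 + S\right)}$)
$R{\left(-4 \right)} 22 H{\left(6 \right)} = \left(-14\right) \left(-4\right) \frac{1}{-3 + 3 \left(-4\right)} 22 \cdot 6 = \left(-14\right) \left(-4\right) \frac{1}{-3 - 12} \cdot 22 \cdot 6 = \left(-14\right) \left(-4\right) \frac{1}{-15} \cdot 22 \cdot 6 = \left(-14\right) \left(-4\right) \left(- \frac{1}{15}\right) 22 \cdot 6 = \left(- \frac{56}{15}\right) 22 \cdot 6 = \left(- \frac{1232}{15}\right) 6 = - \frac{2464}{5}$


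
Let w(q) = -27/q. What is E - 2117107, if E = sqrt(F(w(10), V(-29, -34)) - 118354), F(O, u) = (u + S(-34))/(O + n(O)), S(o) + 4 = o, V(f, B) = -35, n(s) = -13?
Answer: -2117107 + 4*I*sqrt(182324571)/157 ≈ -2.1171e+6 + 344.02*I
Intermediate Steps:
S(o) = -4 + o
F(O, u) = (-38 + u)/(-13 + O) (F(O, u) = (u + (-4 - 34))/(O - 13) = (u - 38)/(-13 + O) = (-38 + u)/(-13 + O))
E = 4*I*sqrt(182324571)/157 (E = sqrt((-38 - 35)/(-13 - 27/10) - 118354) = sqrt(-73/(-13 - 27*1/10) - 118354) = sqrt(-73/(-13 - 27/10) - 118354) = sqrt(-73/(-157/10) - 118354) = sqrt(-10/157*(-73) - 118354) = sqrt(730/157 - 118354) = sqrt(-18580848/157) = 4*I*sqrt(182324571)/157 ≈ 344.02*I)
E - 2117107 = 4*I*sqrt(182324571)/157 - 2117107 = -2117107 + 4*I*sqrt(182324571)/157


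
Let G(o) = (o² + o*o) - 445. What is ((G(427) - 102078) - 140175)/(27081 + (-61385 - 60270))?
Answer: -60980/47287 ≈ -1.2896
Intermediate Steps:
G(o) = -445 + 2*o² (G(o) = (o² + o²) - 445 = 2*o² - 445 = -445 + 2*o²)
((G(427) - 102078) - 140175)/(27081 + (-61385 - 60270)) = (((-445 + 2*427²) - 102078) - 140175)/(27081 + (-61385 - 60270)) = (((-445 + 2*182329) - 102078) - 140175)/(27081 - 121655) = (((-445 + 364658) - 102078) - 140175)/(-94574) = ((364213 - 102078) - 140175)*(-1/94574) = (262135 - 140175)*(-1/94574) = 121960*(-1/94574) = -60980/47287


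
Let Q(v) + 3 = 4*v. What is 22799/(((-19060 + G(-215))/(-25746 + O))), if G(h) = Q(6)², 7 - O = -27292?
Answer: -35406847/18619 ≈ -1901.7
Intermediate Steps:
O = 27299 (O = 7 - 1*(-27292) = 7 + 27292 = 27299)
Q(v) = -3 + 4*v
G(h) = 441 (G(h) = (-3 + 4*6)² = (-3 + 24)² = 21² = 441)
22799/(((-19060 + G(-215))/(-25746 + O))) = 22799/(((-19060 + 441)/(-25746 + 27299))) = 22799/((-18619/1553)) = 22799/((-18619*1/1553)) = 22799/(-18619/1553) = 22799*(-1553/18619) = -35406847/18619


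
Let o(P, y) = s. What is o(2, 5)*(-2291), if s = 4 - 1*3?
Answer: -2291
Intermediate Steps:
s = 1 (s = 4 - 3 = 1)
o(P, y) = 1
o(2, 5)*(-2291) = 1*(-2291) = -2291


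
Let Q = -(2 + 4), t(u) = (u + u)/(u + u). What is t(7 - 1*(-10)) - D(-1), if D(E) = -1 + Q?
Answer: 8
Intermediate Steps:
t(u) = 1 (t(u) = (2*u)/((2*u)) = (2*u)*(1/(2*u)) = 1)
Q = -6 (Q = -1*6 = -6)
D(E) = -7 (D(E) = -1 - 6 = -7)
t(7 - 1*(-10)) - D(-1) = 1 - 1*(-7) = 1 + 7 = 8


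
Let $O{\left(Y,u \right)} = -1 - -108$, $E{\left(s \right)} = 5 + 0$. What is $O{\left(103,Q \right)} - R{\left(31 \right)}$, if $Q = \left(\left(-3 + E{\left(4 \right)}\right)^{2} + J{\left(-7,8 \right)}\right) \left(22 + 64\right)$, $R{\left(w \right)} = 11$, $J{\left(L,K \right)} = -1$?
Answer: $96$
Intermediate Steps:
$E{\left(s \right)} = 5$
$Q = 258$ ($Q = \left(\left(-3 + 5\right)^{2} - 1\right) \left(22 + 64\right) = \left(2^{2} - 1\right) 86 = \left(4 - 1\right) 86 = 3 \cdot 86 = 258$)
$O{\left(Y,u \right)} = 107$ ($O{\left(Y,u \right)} = -1 + 108 = 107$)
$O{\left(103,Q \right)} - R{\left(31 \right)} = 107 - 11 = 96$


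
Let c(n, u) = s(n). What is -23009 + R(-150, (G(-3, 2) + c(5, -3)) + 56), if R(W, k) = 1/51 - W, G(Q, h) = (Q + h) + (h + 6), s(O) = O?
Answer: -1165808/51 ≈ -22859.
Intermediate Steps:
G(Q, h) = 6 + Q + 2*h (G(Q, h) = (Q + h) + (6 + h) = 6 + Q + 2*h)
c(n, u) = n
R(W, k) = 1/51 - W
-23009 + R(-150, (G(-3, 2) + c(5, -3)) + 56) = -23009 + (1/51 - 1*(-150)) = -23009 + (1/51 + 150) = -23009 + 7651/51 = -1165808/51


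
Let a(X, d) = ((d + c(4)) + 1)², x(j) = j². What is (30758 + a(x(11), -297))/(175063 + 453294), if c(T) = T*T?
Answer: 109158/628357 ≈ 0.17372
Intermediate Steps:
c(T) = T²
a(X, d) = (17 + d)² (a(X, d) = ((d + 4²) + 1)² = ((d + 16) + 1)² = ((16 + d) + 1)² = (17 + d)²)
(30758 + a(x(11), -297))/(175063 + 453294) = (30758 + (17 - 297)²)/(175063 + 453294) = (30758 + (-280)²)/628357 = (30758 + 78400)*(1/628357) = 109158*(1/628357) = 109158/628357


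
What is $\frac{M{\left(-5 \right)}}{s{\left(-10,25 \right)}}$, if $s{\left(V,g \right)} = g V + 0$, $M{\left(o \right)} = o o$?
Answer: $- \frac{1}{10} \approx -0.1$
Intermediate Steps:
$M{\left(o \right)} = o^{2}$
$s{\left(V,g \right)} = V g$ ($s{\left(V,g \right)} = V g + 0 = V g$)
$\frac{M{\left(-5 \right)}}{s{\left(-10,25 \right)}} = \frac{\left(-5\right)^{2}}{\left(-10\right) 25} = \frac{25}{-250} = 25 \left(- \frac{1}{250}\right) = - \frac{1}{10}$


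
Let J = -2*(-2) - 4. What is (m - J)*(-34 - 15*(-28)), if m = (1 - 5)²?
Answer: 6176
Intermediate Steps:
J = 0 (J = 4 - 4 = 0)
m = 16 (m = (-4)² = 16)
(m - J)*(-34 - 15*(-28)) = (16 - 1*0)*(-34 - 15*(-28)) = (16 + 0)*(-34 + 420) = 16*386 = 6176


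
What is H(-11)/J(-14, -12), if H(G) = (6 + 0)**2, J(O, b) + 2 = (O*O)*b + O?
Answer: -9/592 ≈ -0.015203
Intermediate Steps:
J(O, b) = -2 + O + b*O**2 (J(O, b) = -2 + ((O*O)*b + O) = -2 + (O**2*b + O) = -2 + (b*O**2 + O) = -2 + (O + b*O**2) = -2 + O + b*O**2)
H(G) = 36 (H(G) = 6**2 = 36)
H(-11)/J(-14, -12) = 36/(-2 - 14 - 12*(-14)**2) = 36/(-2 - 14 - 12*196) = 36/(-2 - 14 - 2352) = 36/(-2368) = 36*(-1/2368) = -9/592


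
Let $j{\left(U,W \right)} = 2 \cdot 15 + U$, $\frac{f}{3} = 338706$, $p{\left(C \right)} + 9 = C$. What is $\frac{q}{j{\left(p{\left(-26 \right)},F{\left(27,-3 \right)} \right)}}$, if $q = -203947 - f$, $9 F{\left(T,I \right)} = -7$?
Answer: $244013$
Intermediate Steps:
$p{\left(C \right)} = -9 + C$
$F{\left(T,I \right)} = - \frac{7}{9}$ ($F{\left(T,I \right)} = \frac{1}{9} \left(-7\right) = - \frac{7}{9}$)
$f = 1016118$ ($f = 3 \cdot 338706 = 1016118$)
$j{\left(U,W \right)} = 30 + U$
$q = -1220065$ ($q = -203947 - 1016118 = -1220065$)
$\frac{q}{j{\left(p{\left(-26 \right)},F{\left(27,-3 \right)} \right)}} = - \frac{1220065}{30 - 35} = - \frac{1220065}{-5} = \left(-1220065\right) \left(- \frac{1}{5}\right) = 244013$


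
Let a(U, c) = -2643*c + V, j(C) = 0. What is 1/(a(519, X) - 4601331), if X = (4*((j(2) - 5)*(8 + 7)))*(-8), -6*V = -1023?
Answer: -2/21888721 ≈ -9.1371e-8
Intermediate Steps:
V = 341/2 (V = -⅙*(-1023) = 341/2 ≈ 170.50)
X = 2400 (X = (4*((0 - 5)*(8 + 7)))*(-8) = (4*(-5*15))*(-8) = (4*(-75))*(-8) = -300*(-8) = 2400)
a(U, c) = 341/2 - 2643*c (a(U, c) = -2643*c + 341/2 = 341/2 - 2643*c)
1/(a(519, X) - 4601331) = 1/((341/2 - 2643*2400) - 4601331) = 1/((341/2 - 6343200) - 4601331) = 1/(-12686059/2 - 4601331) = 1/(-21888721/2) = -2/21888721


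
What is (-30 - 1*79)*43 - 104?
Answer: -4791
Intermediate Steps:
(-30 - 1*79)*43 - 104 = (-30 - 79)*43 - 104 = -109*43 - 104 = -4687 - 104 = -4791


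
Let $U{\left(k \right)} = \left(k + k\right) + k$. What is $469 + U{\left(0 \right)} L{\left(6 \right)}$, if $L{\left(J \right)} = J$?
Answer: $469$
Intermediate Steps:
$U{\left(k \right)} = 3 k$ ($U{\left(k \right)} = 2 k + k = 3 k$)
$469 + U{\left(0 \right)} L{\left(6 \right)} = 469 + 3 \cdot 0 \cdot 6 = 469 + 0 \cdot 6 = 469 + 0 = 469$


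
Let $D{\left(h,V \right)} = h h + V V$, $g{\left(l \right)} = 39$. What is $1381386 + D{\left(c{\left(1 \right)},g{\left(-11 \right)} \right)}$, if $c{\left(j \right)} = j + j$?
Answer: $1382911$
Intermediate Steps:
$c{\left(j \right)} = 2 j$
$D{\left(h,V \right)} = V^{2} + h^{2}$ ($D{\left(h,V \right)} = h^{2} + V^{2} = V^{2} + h^{2}$)
$1381386 + D{\left(c{\left(1 \right)},g{\left(-11 \right)} \right)} = 1381386 + \left(39^{2} + \left(2 \cdot 1\right)^{2}\right) = 1381386 + \left(1521 + 2^{2}\right) = 1381386 + \left(1521 + 4\right) = 1381386 + 1525 = 1382911$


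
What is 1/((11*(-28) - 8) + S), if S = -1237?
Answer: -1/1553 ≈ -0.00064391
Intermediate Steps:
1/((11*(-28) - 8) + S) = 1/((11*(-28) - 8) - 1237) = 1/((-308 - 8) - 1237) = 1/(-316 - 1237) = 1/(-1553) = -1/1553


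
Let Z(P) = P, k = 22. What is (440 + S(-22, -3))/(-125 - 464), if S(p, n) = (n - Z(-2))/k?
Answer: -9679/12958 ≈ -0.74695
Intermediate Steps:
S(p, n) = 1/11 + n/22 (S(p, n) = (n - 1*(-2))/22 = (n + 2)*(1/22) = (2 + n)*(1/22) = 1/11 + n/22)
(440 + S(-22, -3))/(-125 - 464) = (440 + (1/11 + (1/22)*(-3)))/(-125 - 464) = (440 + (1/11 - 3/22))/(-589) = (440 - 1/22)*(-1/589) = (9679/22)*(-1/589) = -9679/12958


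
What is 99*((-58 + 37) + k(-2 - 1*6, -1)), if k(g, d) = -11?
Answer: -3168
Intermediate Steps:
99*((-58 + 37) + k(-2 - 1*6, -1)) = 99*((-58 + 37) - 11) = 99*(-21 - 11) = 99*(-32) = -3168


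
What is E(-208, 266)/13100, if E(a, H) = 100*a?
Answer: -208/131 ≈ -1.5878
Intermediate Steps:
E(-208, 266)/13100 = (100*(-208))/13100 = -20800*1/13100 = -208/131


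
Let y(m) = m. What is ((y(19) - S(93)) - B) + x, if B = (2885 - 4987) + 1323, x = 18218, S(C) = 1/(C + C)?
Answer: 3536975/186 ≈ 19016.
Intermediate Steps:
S(C) = 1/(2*C)
B = -779 (B = -2102 + 1323 = -779)
((y(19) - S(93)) - B) + x = ((19 - 1/(2*93)) - 1*(-779)) + 18218 = ((19 - 1/(2*93)) + 779) + 18218 = ((19 - 1*1/186) + 779) + 18218 = ((19 - 1/186) + 779) + 18218 = (3533/186 + 779) + 18218 = 148427/186 + 18218 = 3536975/186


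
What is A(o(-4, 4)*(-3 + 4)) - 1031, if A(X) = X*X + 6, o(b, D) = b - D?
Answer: -961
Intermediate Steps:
A(X) = 6 + X² (A(X) = X² + 6 = 6 + X²)
A(o(-4, 4)*(-3 + 4)) - 1031 = (6 + ((-4 - 1*4)*(-3 + 4))²) - 1031 = (6 + ((-4 - 4)*1)²) - 1031 = (6 + (-8*1)²) - 1031 = (6 + (-8)²) - 1031 = (6 + 64) - 1031 = 70 - 1031 = -961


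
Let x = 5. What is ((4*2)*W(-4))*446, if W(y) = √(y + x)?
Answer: 3568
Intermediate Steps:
W(y) = √(5 + y) (W(y) = √(y + 5) = √(5 + y))
((4*2)*W(-4))*446 = ((4*2)*√(5 - 4))*446 = (8*√1)*446 = (8*1)*446 = 8*446 = 3568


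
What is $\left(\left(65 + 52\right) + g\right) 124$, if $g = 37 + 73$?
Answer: $28148$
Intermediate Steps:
$g = 110$
$\left(\left(65 + 52\right) + g\right) 124 = \left(\left(65 + 52\right) + 110\right) 124 = \left(117 + 110\right) 124 = 227 \cdot 124 = 28148$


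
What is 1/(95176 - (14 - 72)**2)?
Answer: 1/91812 ≈ 1.0892e-5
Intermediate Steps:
1/(95176 - (14 - 72)**2) = 1/(95176 - 1*(-58)**2) = 1/(95176 - 1*3364) = 1/(95176 - 3364) = 1/91812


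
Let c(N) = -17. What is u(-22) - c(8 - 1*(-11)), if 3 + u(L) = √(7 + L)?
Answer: 14 + I*√15 ≈ 14.0 + 3.873*I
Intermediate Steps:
u(L) = -3 + √(7 + L)
u(-22) - c(8 - 1*(-11)) = (-3 + √(7 - 22)) - 1*(-17) = (-3 + √(-15)) + 17 = (-3 + I*√15) + 17 = 14 + I*√15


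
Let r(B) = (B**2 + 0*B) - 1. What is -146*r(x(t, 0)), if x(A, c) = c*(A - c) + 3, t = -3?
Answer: -1168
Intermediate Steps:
x(A, c) = 3 + c*(A - c)
r(B) = -1 + B**2 (r(B) = (B**2 + 0) - 1 = B**2 - 1 = -1 + B**2)
-146*r(x(t, 0)) = -146*(-1 + (3 - 1*0**2 - 3*0)**2) = -146*(-1 + (3 - 1*0 + 0)**2) = -146*(-1 + (3 + 0 + 0)**2) = -146*(-1 + 3**2) = -146*(-1 + 9) = -146*8 = -1168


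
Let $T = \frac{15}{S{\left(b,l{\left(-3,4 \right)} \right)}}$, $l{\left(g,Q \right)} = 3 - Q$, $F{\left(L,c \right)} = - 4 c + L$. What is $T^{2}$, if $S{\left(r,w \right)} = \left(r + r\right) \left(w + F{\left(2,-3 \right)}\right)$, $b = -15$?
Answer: $\frac{1}{676} \approx 0.0014793$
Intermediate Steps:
$F{\left(L,c \right)} = L - 4 c$
$S{\left(r,w \right)} = 2 r \left(14 + w\right)$ ($S{\left(r,w \right)} = \left(r + r\right) \left(w + \left(2 - -12\right)\right) = 2 r \left(w + \left(2 + 12\right)\right) = 2 r \left(w + 14\right) = 2 r \left(14 + w\right)$)
$T = - \frac{1}{26}$ ($T = \frac{15}{2 \left(-15\right) \left(14 + \left(3 - 4\right)\right)} = \frac{15}{2 \left(-15\right) \left(14 - 1\right)} = \frac{15}{2 \left(-15\right) 13} = \frac{15}{-390} = 15 \left(- \frac{1}{390}\right) = - \frac{1}{26} \approx -0.038462$)
$T^{2} = \left(- \frac{1}{26}\right)^{2} = \frac{1}{676}$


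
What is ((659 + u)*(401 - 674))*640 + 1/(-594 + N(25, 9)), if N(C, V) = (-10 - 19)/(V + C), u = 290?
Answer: -3353492688034/20225 ≈ -1.6581e+8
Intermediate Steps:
N(C, V) = -29/(C + V)
((659 + u)*(401 - 674))*640 + 1/(-594 + N(25, 9)) = ((659 + 290)*(401 - 674))*640 + 1/(-594 - 29/(25 + 9)) = (949*(-273))*640 + 1/(-594 - 29/34) = -259077*640 + 1/(-594 - 29*1/34) = -165809280 + 1/(-594 - 29/34) = -165809280 + 1/(-20225/34) = -165809280 - 34/20225 = -3353492688034/20225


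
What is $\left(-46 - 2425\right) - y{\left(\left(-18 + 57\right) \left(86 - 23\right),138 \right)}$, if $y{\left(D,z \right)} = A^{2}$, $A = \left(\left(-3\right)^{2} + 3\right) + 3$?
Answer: $-2696$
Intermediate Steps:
$A = 15$ ($A = \left(9 + 3\right) + 3 = 12 + 3 = 15$)
$y{\left(D,z \right)} = 225$ ($y{\left(D,z \right)} = 15^{2} = 225$)
$\left(-46 - 2425\right) - y{\left(\left(-18 + 57\right) \left(86 - 23\right),138 \right)} = \left(-46 - 2425\right) - 225 = -2471 - 225 = -2696$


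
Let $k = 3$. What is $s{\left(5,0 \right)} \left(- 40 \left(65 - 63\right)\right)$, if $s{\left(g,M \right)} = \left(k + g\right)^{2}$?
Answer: $-5120$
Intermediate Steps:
$s{\left(g,M \right)} = \left(3 + g\right)^{2}$
$s{\left(5,0 \right)} \left(- 40 \left(65 - 63\right)\right) = \left(3 + 5\right)^{2} \left(- 40 \left(65 - 63\right)\right) = 8^{2} \left(\left(-40\right) 2\right) = 64 \left(-80\right) = -5120$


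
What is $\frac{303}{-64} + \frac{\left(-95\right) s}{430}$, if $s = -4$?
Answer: $- \frac{10597}{2752} \approx -3.8507$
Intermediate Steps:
$\frac{303}{-64} + \frac{\left(-95\right) s}{430} = \frac{303}{-64} + \frac{\left(-95\right) \left(-4\right)}{430} = 303 \left(- \frac{1}{64}\right) + 380 \cdot \frac{1}{430} = - \frac{303}{64} + \frac{38}{43} = - \frac{10597}{2752}$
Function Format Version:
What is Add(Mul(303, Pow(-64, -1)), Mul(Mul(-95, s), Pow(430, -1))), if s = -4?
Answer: Rational(-10597, 2752) ≈ -3.8507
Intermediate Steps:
Add(Mul(303, Pow(-64, -1)), Mul(Mul(-95, s), Pow(430, -1))) = Add(Mul(303, Pow(-64, -1)), Mul(Mul(-95, -4), Pow(430, -1))) = Add(Mul(303, Rational(-1, 64)), Mul(380, Rational(1, 430))) = Add(Rational(-303, 64), Rational(38, 43)) = Rational(-10597, 2752)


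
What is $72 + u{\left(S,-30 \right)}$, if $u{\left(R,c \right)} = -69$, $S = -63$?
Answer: $3$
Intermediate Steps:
$72 + u{\left(S,-30 \right)} = 72 - 69 = 3$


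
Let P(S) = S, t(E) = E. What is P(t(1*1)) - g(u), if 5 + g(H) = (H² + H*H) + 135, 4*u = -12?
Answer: -147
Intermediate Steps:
u = -3 (u = (¼)*(-12) = -3)
g(H) = 130 + 2*H² (g(H) = -5 + ((H² + H*H) + 135) = -5 + ((H² + H²) + 135) = -5 + (2*H² + 135) = -5 + (135 + 2*H²) = 130 + 2*H²)
P(t(1*1)) - g(u) = 1*1 - (130 + 2*(-3)²) = 1 - (130 + 2*9) = 1 - (130 + 18) = 1 - 1*148 = 1 - 148 = -147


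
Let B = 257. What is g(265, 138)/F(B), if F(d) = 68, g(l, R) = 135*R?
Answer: 9315/34 ≈ 273.97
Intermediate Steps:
g(265, 138)/F(B) = (135*138)/68 = 18630*(1/68) = 9315/34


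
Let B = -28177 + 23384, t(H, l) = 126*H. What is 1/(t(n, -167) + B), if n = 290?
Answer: 1/31747 ≈ 3.1499e-5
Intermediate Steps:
B = -4793
1/(t(n, -167) + B) = 1/(126*290 - 4793) = 1/(36540 - 4793) = 1/31747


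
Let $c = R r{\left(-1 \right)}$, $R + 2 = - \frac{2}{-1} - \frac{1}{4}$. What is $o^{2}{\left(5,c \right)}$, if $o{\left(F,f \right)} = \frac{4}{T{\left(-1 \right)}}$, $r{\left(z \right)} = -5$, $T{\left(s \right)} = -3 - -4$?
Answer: $16$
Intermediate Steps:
$T{\left(s \right)} = 1$ ($T{\left(s \right)} = -3 + 4 = 1$)
$R = - \frac{1}{4}$ ($R = -2 - \left(\frac{1}{4} - 2\right) = -2 - - \frac{7}{4} = -2 + \left(2 - \frac{1}{4}\right) = -2 + \frac{7}{4} = - \frac{1}{4} \approx -0.25$)
$c = \frac{5}{4}$ ($c = \left(- \frac{1}{4}\right) \left(-5\right) = \frac{5}{4} \approx 1.25$)
$o{\left(F,f \right)} = 4$ ($o{\left(F,f \right)} = \frac{4}{1} = 4 \cdot 1 = 4$)
$o^{2}{\left(5,c \right)} = 4^{2} = 16$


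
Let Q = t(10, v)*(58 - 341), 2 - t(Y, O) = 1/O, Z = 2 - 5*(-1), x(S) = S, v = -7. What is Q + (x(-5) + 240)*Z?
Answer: 7270/7 ≈ 1038.6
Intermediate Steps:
Z = 7 (Z = 2 - 1*(-5) = 2 + 5 = 7)
t(Y, O) = 2 - 1/O
Q = -4245/7 (Q = (2 - 1/(-7))*(58 - 341) = (2 - 1*(-1/7))*(-283) = (2 + 1/7)*(-283) = (15/7)*(-283) = -4245/7 ≈ -606.43)
Q + (x(-5) + 240)*Z = -4245/7 + (-5 + 240)*7 = -4245/7 + 235*7 = -4245/7 + 1645 = 7270/7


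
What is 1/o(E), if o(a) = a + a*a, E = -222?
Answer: 1/49062 ≈ 2.0382e-5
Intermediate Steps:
o(a) = a + a²
1/o(E) = 1/(-222*(1 - 222)) = 1/(-222*(-221)) = 1/49062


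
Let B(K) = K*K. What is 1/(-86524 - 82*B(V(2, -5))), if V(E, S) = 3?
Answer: -1/87262 ≈ -1.1460e-5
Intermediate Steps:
B(K) = K**2
1/(-86524 - 82*B(V(2, -5))) = 1/(-86524 - 82*3**2) = 1/(-86524 - 82*9) = 1/(-86524 - 738) = 1/(-87262) = -1/87262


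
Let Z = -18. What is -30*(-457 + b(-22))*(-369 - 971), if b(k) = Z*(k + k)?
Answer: 13467000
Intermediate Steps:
b(k) = -36*k (b(k) = -18*(k + k) = -36*k)
-30*(-457 + b(-22))*(-369 - 971) = -30*(-457 - 36*(-22))*(-369 - 971) = -30*(-457 + 792)*(-1340) = -10050*(-1340) = -30*(-448900) = 13467000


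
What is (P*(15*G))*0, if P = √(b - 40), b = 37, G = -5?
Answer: 0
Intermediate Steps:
P = I*√3 (P = √(37 - 40) = √(-3) = I*√3 ≈ 1.732*I)
(P*(15*G))*0 = ((I*√3)*(15*(-5)))*0 = ((I*√3)*(-75))*0 = -75*I*√3*0 = 0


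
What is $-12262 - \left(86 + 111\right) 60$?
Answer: $-24082$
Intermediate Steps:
$-12262 - \left(86 + 111\right) 60 = -12262 - 197 \cdot 60 = -12262 - 11820 = -24082$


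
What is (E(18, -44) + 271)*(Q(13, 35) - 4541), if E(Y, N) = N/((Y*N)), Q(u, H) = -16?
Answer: -7411201/6 ≈ -1.2352e+6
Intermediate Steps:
E(Y, N) = 1/Y (E(Y, N) = N/((N*Y)) = N*(1/(N*Y)) = 1/Y)
(E(18, -44) + 271)*(Q(13, 35) - 4541) = (1/18 + 271)*(-16 - 4541) = (1/18 + 271)*(-4557) = (4879/18)*(-4557) = -7411201/6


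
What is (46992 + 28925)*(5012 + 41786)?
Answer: 3552763766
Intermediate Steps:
(46992 + 28925)*(5012 + 41786) = 75917*46798 = 3552763766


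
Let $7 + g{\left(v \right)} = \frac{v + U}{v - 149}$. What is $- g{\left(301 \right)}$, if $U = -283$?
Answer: $\frac{523}{76} \approx 6.8816$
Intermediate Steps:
$g{\left(v \right)} = -7 + \frac{-283 + v}{-149 + v}$ ($g{\left(v \right)} = -7 + \frac{v - 283}{v - 149} = -7 + \frac{-283 + v}{-149 + v}$)
$- g{\left(301 \right)} = - \frac{2 \left(380 - 903\right)}{-149 + 301} = - \frac{2 \left(380 - 903\right)}{152} = - \frac{2 \left(-523\right)}{152} = \left(-1\right) \left(- \frac{523}{76}\right) = \frac{523}{76}$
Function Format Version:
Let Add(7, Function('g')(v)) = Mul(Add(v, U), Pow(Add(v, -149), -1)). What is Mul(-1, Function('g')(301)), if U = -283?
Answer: Rational(523, 76) ≈ 6.8816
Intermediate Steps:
Function('g')(v) = Add(-7, Mul(Pow(Add(-149, v), -1), Add(-283, v))) (Function('g')(v) = Add(-7, Mul(Add(v, -283), Pow(Add(v, -149), -1))) = Add(-7, Mul(Add(-283, v), Pow(Add(-149, v), -1))) = Add(-7, Mul(Pow(Add(-149, v), -1), Add(-283, v))))
Mul(-1, Function('g')(301)) = Mul(-1, Mul(2, Pow(Add(-149, 301), -1), Add(380, Mul(-3, 301)))) = Mul(-1, Mul(2, Pow(152, -1), Add(380, -903))) = Mul(-1, Mul(2, Rational(1, 152), -523)) = Mul(-1, Rational(-523, 76)) = Rational(523, 76)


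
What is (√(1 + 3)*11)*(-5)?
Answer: -110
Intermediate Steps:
(√(1 + 3)*11)*(-5) = (√4*11)*(-5) = (2*11)*(-5) = 22*(-5) = -110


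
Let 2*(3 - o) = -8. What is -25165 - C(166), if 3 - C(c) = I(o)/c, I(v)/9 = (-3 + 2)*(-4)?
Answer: -2088926/83 ≈ -25168.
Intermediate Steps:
o = 7 (o = 3 - 1/2*(-8) = 3 + 4 = 7)
I(v) = 36 (I(v) = 9*((-3 + 2)*(-4)) = 9*(-1*(-4)) = 9*4 = 36)
C(c) = 3 - 36/c
-25165 - C(166) = -25165 - (3 - 36/166) = -25165 - (3 - 36*1/166) = -25165 - (3 - 18/83) = -25165 - 1*231/83 = -25165 - 231/83 = -2088926/83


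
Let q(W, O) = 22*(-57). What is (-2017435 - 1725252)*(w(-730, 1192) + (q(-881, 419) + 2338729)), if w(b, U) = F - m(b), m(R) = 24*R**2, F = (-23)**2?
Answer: 39117052478452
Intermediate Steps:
F = 529
q(W, O) = -1254
w(b, U) = 529 - 24*b**2
(-2017435 - 1725252)*(w(-730, 1192) + (q(-881, 419) + 2338729)) = (-2017435 - 1725252)*((529 - 24*(-730)**2) + (-1254 + 2338729)) = -3742687*((529 - 24*532900) + 2337475) = -3742687*((529 - 12789600) + 2337475) = -3742687*(-12789071 + 2337475) = -3742687*(-10451596) = 39117052478452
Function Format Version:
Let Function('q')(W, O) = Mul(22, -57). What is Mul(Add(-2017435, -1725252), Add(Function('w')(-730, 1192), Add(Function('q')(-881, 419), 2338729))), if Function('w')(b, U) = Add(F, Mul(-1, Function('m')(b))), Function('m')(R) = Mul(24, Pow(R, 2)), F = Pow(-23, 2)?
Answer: 39117052478452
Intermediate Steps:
F = 529
Function('q')(W, O) = -1254
Function('w')(b, U) = Add(529, Mul(-24, Pow(b, 2))) (Function('w')(b, U) = Add(529, Mul(-1, Mul(24, Pow(b, 2)))) = Add(529, Mul(-24, Pow(b, 2))))
Mul(Add(-2017435, -1725252), Add(Function('w')(-730, 1192), Add(Function('q')(-881, 419), 2338729))) = Mul(Add(-2017435, -1725252), Add(Add(529, Mul(-24, Pow(-730, 2))), Add(-1254, 2338729))) = Mul(-3742687, Add(Add(529, Mul(-24, 532900)), 2337475)) = Mul(-3742687, Add(Add(529, -12789600), 2337475)) = Mul(-3742687, Add(-12789071, 2337475)) = Mul(-3742687, -10451596) = 39117052478452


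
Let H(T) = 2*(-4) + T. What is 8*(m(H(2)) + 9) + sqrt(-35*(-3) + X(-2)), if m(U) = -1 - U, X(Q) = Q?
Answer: 112 + sqrt(103) ≈ 122.15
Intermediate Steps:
H(T) = -8 + T
8*(m(H(2)) + 9) + sqrt(-35*(-3) + X(-2)) = 8*((-1 - (-8 + 2)) + 9) + sqrt(-35*(-3) - 2) = 8*((-1 - 1*(-6)) + 9) + sqrt(105 - 2) = 8*((-1 + 6) + 9) + sqrt(103) = 8*(5 + 9) + sqrt(103) = 8*14 + sqrt(103) = 112 + sqrt(103)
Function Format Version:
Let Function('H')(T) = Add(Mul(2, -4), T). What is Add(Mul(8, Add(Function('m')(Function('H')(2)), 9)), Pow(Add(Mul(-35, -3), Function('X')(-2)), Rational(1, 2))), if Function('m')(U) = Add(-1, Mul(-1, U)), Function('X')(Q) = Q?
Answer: Add(112, Pow(103, Rational(1, 2))) ≈ 122.15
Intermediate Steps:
Function('H')(T) = Add(-8, T)
Add(Mul(8, Add(Function('m')(Function('H')(2)), 9)), Pow(Add(Mul(-35, -3), Function('X')(-2)), Rational(1, 2))) = Add(Mul(8, Add(Add(-1, Mul(-1, Add(-8, 2))), 9)), Pow(Add(Mul(-35, -3), -2), Rational(1, 2))) = Add(Mul(8, Add(Add(-1, Mul(-1, -6)), 9)), Pow(Add(105, -2), Rational(1, 2))) = Add(Mul(8, Add(Add(-1, 6), 9)), Pow(103, Rational(1, 2))) = Add(Mul(8, Add(5, 9)), Pow(103, Rational(1, 2))) = Add(Mul(8, 14), Pow(103, Rational(1, 2))) = Add(112, Pow(103, Rational(1, 2)))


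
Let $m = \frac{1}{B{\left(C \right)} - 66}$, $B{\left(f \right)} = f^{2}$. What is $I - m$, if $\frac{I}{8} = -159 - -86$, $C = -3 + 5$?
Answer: $- \frac{36207}{62} \approx -583.98$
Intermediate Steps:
$C = 2$
$m = - \frac{1}{62}$ ($m = \frac{1}{2^{2} - 66} = \frac{1}{4 - 66} = \frac{1}{-62} = - \frac{1}{62} \approx -0.016129$)
$I = -584$ ($I = 8 \left(-159 - -86\right) = 8 \left(-159 + 86\right) = 8 \left(-73\right) = -584$)
$I - m = -584 - - \frac{1}{62} = -584 + \frac{1}{62} = - \frac{36207}{62}$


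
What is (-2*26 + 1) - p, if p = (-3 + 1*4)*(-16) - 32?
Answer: -3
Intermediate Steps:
p = -48 (p = (-3 + 4)*(-16) - 32 = 1*(-16) - 32 = -16 - 32 = -48)
(-2*26 + 1) - p = (-2*26 + 1) - 1*(-48) = (-52 + 1) + 48 = -51 + 48 = -3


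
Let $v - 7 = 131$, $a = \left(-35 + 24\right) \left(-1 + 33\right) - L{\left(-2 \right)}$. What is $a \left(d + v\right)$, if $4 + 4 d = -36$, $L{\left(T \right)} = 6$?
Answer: $-45824$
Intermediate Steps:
$d = -10$ ($d = -1 + \frac{1}{4} \left(-36\right) = -1 - 9 = -10$)
$a = -358$ ($a = \left(-35 + 24\right) \left(-1 + 33\right) - 6 = \left(-11\right) 32 - 6 = -352 - 6 = -358$)
$v = 138$ ($v = 7 + 131 = 138$)
$a \left(d + v\right) = - 358 \left(-10 + 138\right) = \left(-358\right) 128 = -45824$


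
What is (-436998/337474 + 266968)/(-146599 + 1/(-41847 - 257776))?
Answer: -1227015045039481/673788810219926 ≈ -1.8211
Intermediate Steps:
(-436998/337474 + 266968)/(-146599 + 1/(-41847 - 257776)) = (-436998*1/337474 + 266968)/(-146599 + 1/(-299623)) = (-218499/168737 + 266968)/(-146599 - 1/299623) = 45047160917/(168737*(-43924432178/299623)) = (45047160917/168737)*(-299623/43924432178) = -1227015045039481/673788810219926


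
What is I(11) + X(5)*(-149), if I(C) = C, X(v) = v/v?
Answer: -138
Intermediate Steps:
X(v) = 1
I(11) + X(5)*(-149) = 11 + 1*(-149) = 11 - 149 = -138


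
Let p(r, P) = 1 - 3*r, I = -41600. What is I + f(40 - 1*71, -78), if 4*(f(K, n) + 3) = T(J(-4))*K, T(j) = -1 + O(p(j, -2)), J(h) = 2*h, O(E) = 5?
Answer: -41634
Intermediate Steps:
T(j) = 4 (T(j) = -1 + 5 = 4)
f(K, n) = -3 + K (f(K, n) = -3 + (4*K)/4 = -3 + K)
I + f(40 - 1*71, -78) = -41600 + (-3 + (40 - 1*71)) = -41600 + (-3 + (40 - 71)) = -41600 + (-3 - 31) = -41600 - 34 = -41634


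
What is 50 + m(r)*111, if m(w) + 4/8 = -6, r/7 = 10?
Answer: -1343/2 ≈ -671.50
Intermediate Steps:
r = 70 (r = 7*10 = 70)
m(w) = -13/2 (m(w) = -½ - 6 = -13/2)
50 + m(r)*111 = 50 - 13/2*111 = 50 - 1443/2 = -1343/2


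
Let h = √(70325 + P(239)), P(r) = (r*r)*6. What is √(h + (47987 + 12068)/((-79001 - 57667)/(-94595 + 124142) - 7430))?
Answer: √(-883886416745430 + 109422436828324*√413051)/10460518 ≈ 25.192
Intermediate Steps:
P(r) = 6*r² (P(r) = r²*6 = 6*r²)
h = √413051 (h = √(70325 + 6*239²) = √(70325 + 6*57121) = √(70325 + 342726) = √413051 ≈ 642.69)
√(h + (47987 + 12068)/((-79001 - 57667)/(-94595 + 124142) - 7430)) = √(√413051 + (47987 + 12068)/((-79001 - 57667)/(-94595 + 124142) - 7430)) = √(√413051 + 60055/(-136668/29547 - 7430)) = √(√413051 + 60055/(-136668*1/29547 - 7430)) = √(√413051 + 60055/(-6508/1407 - 7430)) = √(√413051 + 60055/(-10460518/1407)) = √(√413051 + 60055*(-1407/10460518)) = √(√413051 - 84497385/10460518) = √(-84497385/10460518 + √413051)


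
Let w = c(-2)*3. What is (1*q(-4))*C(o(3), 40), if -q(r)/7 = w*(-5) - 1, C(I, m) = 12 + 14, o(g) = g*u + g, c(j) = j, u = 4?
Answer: -5278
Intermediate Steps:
o(g) = 5*g (o(g) = g*4 + g = 4*g + g = 5*g)
C(I, m) = 26
w = -6 (w = -2*3 = -6)
q(r) = -203 (q(r) = -7*(-6*(-5) - 1) = -7*(30 - 1) = -7*29 = -203)
(1*q(-4))*C(o(3), 40) = (1*(-203))*26 = -203*26 = -5278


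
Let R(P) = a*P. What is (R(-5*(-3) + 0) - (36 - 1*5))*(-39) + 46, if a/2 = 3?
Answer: -2255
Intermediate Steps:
a = 6 (a = 2*3 = 6)
R(P) = 6*P
(R(-5*(-3) + 0) - (36 - 1*5))*(-39) + 46 = (6*(-5*(-3) + 0) - (36 - 1*5))*(-39) + 46 = (6*(15 + 0) - (36 - 5))*(-39) + 46 = (6*15 - 1*31)*(-39) + 46 = (90 - 31)*(-39) + 46 = 59*(-39) + 46 = -2301 + 46 = -2255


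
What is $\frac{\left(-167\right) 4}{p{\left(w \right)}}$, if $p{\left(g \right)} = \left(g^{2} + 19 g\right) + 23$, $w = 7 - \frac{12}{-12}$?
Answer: $- \frac{668}{239} \approx -2.795$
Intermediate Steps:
$w = 8$ ($w = 7 - -1 = 7 + 1 = 8$)
$p{\left(g \right)} = 23 + g^{2} + 19 g$
$\frac{\left(-167\right) 4}{p{\left(w \right)}} = \frac{\left(-167\right) 4}{23 + 8^{2} + 19 \cdot 8} = - \frac{668}{23 + 64 + 152} = - \frac{668}{239}$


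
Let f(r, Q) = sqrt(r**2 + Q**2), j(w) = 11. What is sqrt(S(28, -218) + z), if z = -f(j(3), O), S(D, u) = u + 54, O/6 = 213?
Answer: sqrt(-164 - sqrt(1633405)) ≈ 37.974*I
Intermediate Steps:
O = 1278 (O = 6*213 = 1278)
S(D, u) = 54 + u
f(r, Q) = sqrt(Q**2 + r**2)
z = -sqrt(1633405) (z = -sqrt(1278**2 + 11**2) = -sqrt(1633284 + 121) = -sqrt(1633405) ≈ -1278.0)
sqrt(S(28, -218) + z) = sqrt((54 - 218) - sqrt(1633405)) = sqrt(-164 - sqrt(1633405))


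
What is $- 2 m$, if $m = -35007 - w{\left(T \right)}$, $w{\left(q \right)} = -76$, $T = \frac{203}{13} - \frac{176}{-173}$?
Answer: $69862$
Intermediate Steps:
$T = \frac{37407}{2249}$ ($T = 203 \cdot \frac{1}{13} - - \frac{176}{173} = \frac{203}{13} + \frac{176}{173} = \frac{37407}{2249} \approx 16.633$)
$m = -34931$ ($m = -35007 - -76 = -35007 + 76 = -34931$)
$- 2 m = \left(-2\right) \left(-34931\right) = 69862$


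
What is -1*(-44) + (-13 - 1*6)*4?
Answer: -32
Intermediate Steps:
-1*(-44) + (-13 - 1*6)*4 = 44 + (-13 - 6)*4 = 44 - 19*4 = 44 - 76 = -32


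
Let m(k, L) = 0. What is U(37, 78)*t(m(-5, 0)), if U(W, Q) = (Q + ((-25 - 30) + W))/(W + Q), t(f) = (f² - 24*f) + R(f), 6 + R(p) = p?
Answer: -72/23 ≈ -3.1304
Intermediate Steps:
R(p) = -6 + p
t(f) = -6 + f² - 23*f (t(f) = (f² - 24*f) + (-6 + f) = -6 + f² - 23*f)
U(W, Q) = (-55 + Q + W)/(Q + W) (U(W, Q) = (Q + (-55 + W))/(Q + W) = (-55 + Q + W)/(Q + W))
U(37, 78)*t(m(-5, 0)) = ((-55 + 78 + 37)/(78 + 37))*(-6 + 0² - 23*0) = (60/115)*(-6 + 0 + 0) = ((1/115)*60)*(-6) = (12/23)*(-6) = -72/23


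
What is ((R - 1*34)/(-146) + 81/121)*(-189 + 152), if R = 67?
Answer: -289821/17666 ≈ -16.406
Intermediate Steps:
((R - 1*34)/(-146) + 81/121)*(-189 + 152) = ((67 - 1*34)/(-146) + 81/121)*(-189 + 152) = ((67 - 34)*(-1/146) + 81*(1/121))*(-37) = (33*(-1/146) + 81/121)*(-37) = (-33/146 + 81/121)*(-37) = (7833/17666)*(-37) = -289821/17666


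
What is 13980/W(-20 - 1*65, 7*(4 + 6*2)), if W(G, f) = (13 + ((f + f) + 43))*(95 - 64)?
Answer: 699/434 ≈ 1.6106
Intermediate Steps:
W(G, f) = 1736 + 62*f (W(G, f) = (13 + (2*f + 43))*31 = (13 + (43 + 2*f))*31 = (56 + 2*f)*31 = 1736 + 62*f)
13980/W(-20 - 1*65, 7*(4 + 6*2)) = 13980/(1736 + 62*(7*(4 + 6*2))) = 13980/(1736 + 62*(7*(4 + 12))) = 13980/(1736 + 62*(7*16)) = 13980/(1736 + 62*112) = 13980/(1736 + 6944) = 13980/8680 = 13980*(1/8680) = 699/434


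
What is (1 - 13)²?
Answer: 144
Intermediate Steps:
(1 - 13)² = (-12)² = 144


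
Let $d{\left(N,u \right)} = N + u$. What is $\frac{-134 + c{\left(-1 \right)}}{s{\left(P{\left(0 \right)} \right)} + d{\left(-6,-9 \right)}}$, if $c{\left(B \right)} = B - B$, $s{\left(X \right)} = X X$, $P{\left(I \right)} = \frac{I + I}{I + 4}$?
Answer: $\frac{134}{15} \approx 8.9333$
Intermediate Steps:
$P{\left(I \right)} = \frac{2 I}{4 + I}$
$s{\left(X \right)} = X^{2}$
$c{\left(B \right)} = 0$
$\frac{-134 + c{\left(-1 \right)}}{s{\left(P{\left(0 \right)} \right)} + d{\left(-6,-9 \right)}} = \frac{-134 + 0}{\left(2 \cdot 0 \frac{1}{4 + 0}\right)^{2} - 15} = - \frac{134}{\left(2 \cdot 0 \cdot \frac{1}{4}\right)^{2} - 15} = - \frac{134}{0^{2} - 15} = - \frac{134}{0 - 15} = - \frac{134}{-15} = \left(-134\right) \left(- \frac{1}{15}\right) = \frac{134}{15}$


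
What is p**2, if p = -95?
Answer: 9025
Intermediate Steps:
p**2 = (-95)**2 = 9025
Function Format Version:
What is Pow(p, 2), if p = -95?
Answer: 9025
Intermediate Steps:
Pow(p, 2) = Pow(-95, 2) = 9025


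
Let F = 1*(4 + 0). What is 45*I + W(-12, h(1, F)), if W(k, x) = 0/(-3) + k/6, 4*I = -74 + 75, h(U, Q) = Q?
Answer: 37/4 ≈ 9.2500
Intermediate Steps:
F = 4 (F = 1*4 = 4)
I = ¼ (I = (-74 + 75)/4 = (¼)*1 = ¼ ≈ 0.25000)
W(k, x) = k/6 (W(k, x) = 0*(-⅓) + k*(⅙) = 0 + k/6 = k/6)
45*I + W(-12, h(1, F)) = 45*(¼) + (⅙)*(-12) = 45/4 - 2 = 37/4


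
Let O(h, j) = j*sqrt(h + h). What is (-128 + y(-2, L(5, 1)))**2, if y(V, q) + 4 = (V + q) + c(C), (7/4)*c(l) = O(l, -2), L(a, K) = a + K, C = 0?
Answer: 16384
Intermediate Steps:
L(a, K) = K + a
O(h, j) = j*sqrt(2)*sqrt(h) (O(h, j) = j*sqrt(2*h) = j*(sqrt(2)*sqrt(h)) = j*sqrt(2)*sqrt(h))
c(l) = -8*sqrt(2)*sqrt(l)/7 (c(l) = 4*(-2*sqrt(2)*sqrt(l))/7 = -8*sqrt(2)*sqrt(l)/7)
y(V, q) = -4 + V + q (y(V, q) = -4 + ((V + q) - 8*sqrt(2)*sqrt(0)/7) = -4 + ((V + q) - 8/7*sqrt(2)*0) = -4 + ((V + q) + 0) = -4 + (V + q) = -4 + V + q)
(-128 + y(-2, L(5, 1)))**2 = (-128 + (-4 - 2 + (1 + 5)))**2 = (-128 + (-4 - 2 + 6))**2 = (-128 + 0)**2 = (-128)**2 = 16384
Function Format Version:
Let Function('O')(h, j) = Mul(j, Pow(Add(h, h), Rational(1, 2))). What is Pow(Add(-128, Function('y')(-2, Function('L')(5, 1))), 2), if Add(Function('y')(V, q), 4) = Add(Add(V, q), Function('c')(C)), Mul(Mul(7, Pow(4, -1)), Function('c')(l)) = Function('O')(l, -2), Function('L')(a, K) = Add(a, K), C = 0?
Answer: 16384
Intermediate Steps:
Function('L')(a, K) = Add(K, a)
Function('O')(h, j) = Mul(j, Pow(2, Rational(1, 2)), Pow(h, Rational(1, 2))) (Function('O')(h, j) = Mul(j, Pow(Mul(2, h), Rational(1, 2))) = Mul(j, Mul(Pow(2, Rational(1, 2)), Pow(h, Rational(1, 2)))) = Mul(j, Pow(2, Rational(1, 2)), Pow(h, Rational(1, 2))))
Function('c')(l) = Mul(Rational(-8, 7), Pow(2, Rational(1, 2)), Pow(l, Rational(1, 2))) (Function('c')(l) = Mul(Rational(4, 7), Mul(-2, Pow(2, Rational(1, 2)), Pow(l, Rational(1, 2)))) = Mul(Rational(-8, 7), Pow(2, Rational(1, 2)), Pow(l, Rational(1, 2))))
Function('y')(V, q) = Add(-4, V, q) (Function('y')(V, q) = Add(-4, Add(Add(V, q), Mul(Rational(-8, 7), Pow(2, Rational(1, 2)), Pow(0, Rational(1, 2))))) = Add(-4, Add(Add(V, q), Mul(Rational(-8, 7), Pow(2, Rational(1, 2)), 0))) = Add(-4, Add(Add(V, q), 0)) = Add(-4, Add(V, q)) = Add(-4, V, q))
Pow(Add(-128, Function('y')(-2, Function('L')(5, 1))), 2) = Pow(Add(-128, Add(-4, -2, Add(1, 5))), 2) = Pow(Add(-128, Add(-4, -2, 6)), 2) = Pow(Add(-128, 0), 2) = Pow(-128, 2) = 16384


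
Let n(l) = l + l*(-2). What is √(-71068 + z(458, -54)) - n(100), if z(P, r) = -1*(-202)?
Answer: 100 + 3*I*√7874 ≈ 100.0 + 266.21*I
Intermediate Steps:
z(P, r) = 202
n(l) = -l (n(l) = l - 2*l = -l)
√(-71068 + z(458, -54)) - n(100) = √(-71068 + 202) - (-1)*100 = √(-70866) - 1*(-100) = 3*I*√7874 + 100 = 100 + 3*I*√7874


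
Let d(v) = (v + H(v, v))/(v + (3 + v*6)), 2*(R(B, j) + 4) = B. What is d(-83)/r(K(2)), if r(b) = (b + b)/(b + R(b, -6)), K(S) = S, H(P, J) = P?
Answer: -83/1156 ≈ -0.071799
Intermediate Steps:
R(B, j) = -4 + B/2
d(v) = 2*v/(3 + 7*v) (d(v) = (v + v)/(v + (3 + v*6)) = (2*v)/(v + (3 + 6*v)) = (2*v)/(3 + 7*v) = 2*v/(3 + 7*v))
r(b) = 2*b/(-4 + 3*b/2) (r(b) = (b + b)/(b + (-4 + b/2)) = (2*b)/(-4 + 3*b/2) = 2*b/(-4 + 3*b/2))
d(-83)/r(K(2)) = (2*(-83)/(3 + 7*(-83)))/((4*2/(-8 + 3*2))) = (2*(-83)/(3 - 581))/((4*2/(-8 + 6))) = (2*(-83)/(-578))/((4*2/(-2))) = (2*(-83)*(-1/578))/((4*2*(-½))) = (83/289)/(-4) = (83/289)*(-¼) = -83/1156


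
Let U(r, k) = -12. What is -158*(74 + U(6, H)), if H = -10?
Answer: -9796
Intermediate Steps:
-158*(74 + U(6, H)) = -158*(74 - 12) = -158*62 = -9796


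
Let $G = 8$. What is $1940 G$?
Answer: $15520$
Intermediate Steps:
$1940 G = 1940 \cdot 8 = 15520$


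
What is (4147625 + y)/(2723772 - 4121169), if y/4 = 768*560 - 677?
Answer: -1955079/465799 ≈ -4.1973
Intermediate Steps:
y = 1717612 (y = 4*(768*560 - 677) = 4*(430080 - 677) = 4*429403 = 1717612)
(4147625 + y)/(2723772 - 4121169) = (4147625 + 1717612)/(2723772 - 4121169) = 5865237/(-1397397) = 5865237*(-1/1397397) = -1955079/465799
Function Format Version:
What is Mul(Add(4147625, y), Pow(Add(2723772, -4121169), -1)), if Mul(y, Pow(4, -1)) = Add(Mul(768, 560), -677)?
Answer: Rational(-1955079, 465799) ≈ -4.1973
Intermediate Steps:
y = 1717612 (y = Mul(4, Add(Mul(768, 560), -677)) = Mul(4, Add(430080, -677)) = Mul(4, 429403) = 1717612)
Mul(Add(4147625, y), Pow(Add(2723772, -4121169), -1)) = Mul(Add(4147625, 1717612), Pow(Add(2723772, -4121169), -1)) = Mul(5865237, Pow(-1397397, -1)) = Mul(5865237, Rational(-1, 1397397)) = Rational(-1955079, 465799)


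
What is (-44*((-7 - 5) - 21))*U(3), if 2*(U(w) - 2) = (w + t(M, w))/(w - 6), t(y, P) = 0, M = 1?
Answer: 2178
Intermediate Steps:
U(w) = 2 + w/(2*(-6 + w)) (U(w) = 2 + ((w + 0)/(w - 6))/2 = 2 + (w/(-6 + w))/2 = 2 + w/(2*(-6 + w)))
(-44*((-7 - 5) - 21))*U(3) = (-44*((-7 - 5) - 21))*((-24 + 5*3)/(2*(-6 + 3))) = (-44*(-12 - 21))*((1/2)*(-24 + 15)/(-3)) = (-44*(-33))*((1/2)*(-1/3)*(-9)) = 1452*(3/2) = 2178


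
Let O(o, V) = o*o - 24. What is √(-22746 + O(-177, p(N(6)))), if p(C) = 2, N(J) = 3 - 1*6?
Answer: 3*√951 ≈ 92.515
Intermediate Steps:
N(J) = -3 (N(J) = 3 - 6 = -3)
O(o, V) = -24 + o² (O(o, V) = o² - 24 = -24 + o²)
√(-22746 + O(-177, p(N(6)))) = √(-22746 + (-24 + (-177)²)) = √(-22746 + (-24 + 31329)) = √(-22746 + 31305) = √8559 = 3*√951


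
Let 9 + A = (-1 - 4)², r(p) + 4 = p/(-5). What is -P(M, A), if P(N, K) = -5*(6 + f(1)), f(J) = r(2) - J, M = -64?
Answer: 3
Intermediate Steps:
r(p) = -4 - p/5 (r(p) = -4 + p/(-5) = -4 + p*(-⅕) = -4 - p/5)
f(J) = -22/5 - J (f(J) = (-4 - ⅕*2) - J = (-4 - ⅖) - J = -22/5 - J)
A = 16 (A = -9 + (-1 - 4)² = -9 + (-5)² = -9 + 25 = 16)
P(N, K) = -3 (P(N, K) = -5*(6 + (-22/5 - 1*1)) = -5*(6 + (-22/5 - 1)) = -5*(6 - 27/5) = -5*⅗ = -3)
-P(M, A) = -1*(-3) = 3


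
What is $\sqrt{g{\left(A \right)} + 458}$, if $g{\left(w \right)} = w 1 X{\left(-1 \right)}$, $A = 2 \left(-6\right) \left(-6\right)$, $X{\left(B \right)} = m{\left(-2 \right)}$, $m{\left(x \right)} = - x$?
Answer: $\sqrt{602} \approx 24.536$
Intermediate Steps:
$X{\left(B \right)} = 2$ ($X{\left(B \right)} = \left(-1\right) \left(-2\right) = 2$)
$A = 72$ ($A = \left(-12\right) \left(-6\right) = 72$)
$g{\left(w \right)} = 2 w$ ($g{\left(w \right)} = w 1 \cdot 2 = w 2 = 2 w$)
$\sqrt{g{\left(A \right)} + 458} = \sqrt{2 \cdot 72 + 458} = \sqrt{144 + 458} = \sqrt{602}$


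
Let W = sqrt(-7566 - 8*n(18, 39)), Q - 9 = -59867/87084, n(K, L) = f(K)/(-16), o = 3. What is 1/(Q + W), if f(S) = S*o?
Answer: 63039149676/57696949503505 - 7583623056*I*sqrt(7539)/57696949503505 ≈ 0.0010926 - 0.011413*I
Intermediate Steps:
f(S) = 3*S (f(S) = S*3 = 3*S)
n(K, L) = -3*K/16 (n(K, L) = (3*K)/(-16) = (3*K)*(-1/16) = -3*K/16)
Q = 723889/87084 (Q = 9 - 59867/87084 = 723889/87084 ≈ 8.3125)
W = I*sqrt(7539) (W = sqrt(-7566 - (-3)*18/2) = sqrt(-7566 - 8*(-27/8)) = sqrt(-7566 + 27) = sqrt(-7539) = I*sqrt(7539) ≈ 86.827*I)
1/(Q + W) = 1/(723889/87084 + I*sqrt(7539))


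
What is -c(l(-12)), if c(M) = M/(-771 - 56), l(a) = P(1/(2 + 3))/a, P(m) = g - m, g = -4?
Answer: 7/16540 ≈ 0.00042322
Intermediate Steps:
P(m) = -4 - m
l(a) = -21/(5*a) (l(a) = (-4 - 1/(2 + 3))/a = (-4 - 1/5)/a = (-4 - 1*⅕)/a = (-4 - ⅕)/a = -21/(5*a))
c(M) = -M/827 (c(M) = M/(-827) = -M/827)
-c(l(-12)) = -(-1)*(-21/5/(-12))/827 = -(-1)*(-21/5*(-1/12))/827 = -(-1)*7/(827*20) = -1*(-7/16540) = 7/16540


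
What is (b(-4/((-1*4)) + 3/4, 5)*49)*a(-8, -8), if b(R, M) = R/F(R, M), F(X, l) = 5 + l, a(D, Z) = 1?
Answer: 343/40 ≈ 8.5750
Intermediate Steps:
b(R, M) = R/(5 + M)
(b(-4/((-1*4)) + 3/4, 5)*49)*a(-8, -8) = (((-4/((-1*4)) + 3/4)/(5 + 5))*49)*1 = (((-4/(-4) + 3*(¼))/10)*49)*1 = (((-4*(-¼) + ¾)*(⅒))*49)*1 = (((1 + ¾)*(⅒))*49)*1 = (((7/4)*(⅒))*49)*1 = ((7/40)*49)*1 = (343/40)*1 = 343/40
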